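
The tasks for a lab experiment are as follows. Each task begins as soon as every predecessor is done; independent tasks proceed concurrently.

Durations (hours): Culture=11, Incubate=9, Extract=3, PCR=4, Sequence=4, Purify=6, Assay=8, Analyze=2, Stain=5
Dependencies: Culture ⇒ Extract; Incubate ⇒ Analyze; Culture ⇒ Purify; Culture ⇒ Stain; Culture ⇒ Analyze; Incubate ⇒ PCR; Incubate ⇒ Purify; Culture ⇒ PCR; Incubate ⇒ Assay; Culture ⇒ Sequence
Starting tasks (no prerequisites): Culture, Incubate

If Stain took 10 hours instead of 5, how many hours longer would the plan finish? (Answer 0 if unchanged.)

Baseline: Culture→Purify = 11+6 = 17 → 17 hours.
Stain has 1 hour of float (longest path through it is 16).
The binding chain switches to Culture→Stain = 11+10 = 21; finish 21 hours.
Change in finish: 21 − 17 = +4 hours.

4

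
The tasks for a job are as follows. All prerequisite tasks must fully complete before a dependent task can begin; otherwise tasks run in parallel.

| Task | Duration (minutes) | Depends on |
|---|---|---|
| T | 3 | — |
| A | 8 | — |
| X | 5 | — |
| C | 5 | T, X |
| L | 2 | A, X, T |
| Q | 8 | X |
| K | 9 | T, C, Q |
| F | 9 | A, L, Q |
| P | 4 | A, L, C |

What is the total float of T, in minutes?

5

The longest chain is X→Q→K = 5+8+9 = 22; overall finish 22 minutes.
T finishes as early as 3 and must finish by 8.
Float = 22 − 17 = 5.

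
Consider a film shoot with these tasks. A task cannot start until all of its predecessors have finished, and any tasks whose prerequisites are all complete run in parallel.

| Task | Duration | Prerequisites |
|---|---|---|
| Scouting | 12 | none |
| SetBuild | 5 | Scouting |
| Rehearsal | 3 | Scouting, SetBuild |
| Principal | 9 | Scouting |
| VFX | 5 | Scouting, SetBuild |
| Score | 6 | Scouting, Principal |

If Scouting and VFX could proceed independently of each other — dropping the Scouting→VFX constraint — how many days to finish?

27

Original critical path: Scouting→Principal→Score = 12+9+6 = 27 ⇒ 27 days.
Dropping Scouting→VFX doesn't change VFX's earliest start (17); another predecessor still binds.
After: Scouting→Principal→Score = 12+9+6 = 27 → 27 days.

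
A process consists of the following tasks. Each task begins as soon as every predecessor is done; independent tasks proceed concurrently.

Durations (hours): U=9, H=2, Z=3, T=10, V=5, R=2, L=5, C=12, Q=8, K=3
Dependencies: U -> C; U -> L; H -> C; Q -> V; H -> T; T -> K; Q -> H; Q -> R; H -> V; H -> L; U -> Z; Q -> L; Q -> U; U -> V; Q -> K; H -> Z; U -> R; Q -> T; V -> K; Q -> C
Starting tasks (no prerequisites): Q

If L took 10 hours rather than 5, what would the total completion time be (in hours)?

29

The binding path is Q→U→C = 8+9+12 = 29; finish at 29 hours.
L is off the critical path — its longest chain is 22 hours, giving 7 of slack.
That remains the longest chain; total 29 hours.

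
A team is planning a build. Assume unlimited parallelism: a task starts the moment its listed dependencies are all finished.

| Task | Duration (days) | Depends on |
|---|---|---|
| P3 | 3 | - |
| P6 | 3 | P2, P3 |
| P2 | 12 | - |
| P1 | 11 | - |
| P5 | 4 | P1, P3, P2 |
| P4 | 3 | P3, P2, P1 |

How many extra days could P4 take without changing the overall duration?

1

Critical path: P2→P5 = 12+4 = 16, so the finish is 16 days.
Longest path through P4: 15 days (earliest finish 15, latest finish 16).
Float = 16 − 15 = 1.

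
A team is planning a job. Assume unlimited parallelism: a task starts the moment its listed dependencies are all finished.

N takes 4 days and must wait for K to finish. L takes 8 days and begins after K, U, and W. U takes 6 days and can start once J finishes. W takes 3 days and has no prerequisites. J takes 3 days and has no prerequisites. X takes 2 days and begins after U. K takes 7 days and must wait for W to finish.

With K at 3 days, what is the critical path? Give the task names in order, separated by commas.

J, U, L

As given, the longest chain is W→K→L = 3+7+8 = 18, so the finish is 18 days.
Since K is critical, the -4 change carries straight to that chain (now 14 days).
The binding chain switches to J→U→L = 3+6+8 = 17; finish 17 days.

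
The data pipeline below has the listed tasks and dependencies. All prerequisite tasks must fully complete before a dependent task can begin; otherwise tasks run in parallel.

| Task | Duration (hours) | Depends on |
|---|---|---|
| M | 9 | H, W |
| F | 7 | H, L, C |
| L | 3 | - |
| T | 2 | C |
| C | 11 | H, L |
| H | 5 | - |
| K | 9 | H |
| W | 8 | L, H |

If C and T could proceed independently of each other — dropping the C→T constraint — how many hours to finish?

With the dependency in place, H→C→F = 5+11+7 = 23 sets the finish at 23 hours.
Without C→T, T's earliest start moves from 16 to 0.
New critical path: H→C→F = 5+11+7 = 23 ⇒ 23 hours.

23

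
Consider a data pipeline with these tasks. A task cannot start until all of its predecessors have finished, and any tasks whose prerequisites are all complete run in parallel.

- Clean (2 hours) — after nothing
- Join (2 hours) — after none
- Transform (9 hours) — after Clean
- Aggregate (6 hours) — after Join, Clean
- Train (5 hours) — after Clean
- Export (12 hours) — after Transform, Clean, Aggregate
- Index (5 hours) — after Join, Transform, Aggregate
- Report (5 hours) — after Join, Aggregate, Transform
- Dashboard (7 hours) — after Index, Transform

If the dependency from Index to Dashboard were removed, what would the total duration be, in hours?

23

Original critical path: Clean→Transform→Export = 2+9+12 = 23 ⇒ 23 hours.
Without Index→Dashboard, Dashboard's earliest start moves from 16 to 11.
The longest chain is now Clean→Transform→Export = 2+9+12 = 23, so the job takes 23 hours.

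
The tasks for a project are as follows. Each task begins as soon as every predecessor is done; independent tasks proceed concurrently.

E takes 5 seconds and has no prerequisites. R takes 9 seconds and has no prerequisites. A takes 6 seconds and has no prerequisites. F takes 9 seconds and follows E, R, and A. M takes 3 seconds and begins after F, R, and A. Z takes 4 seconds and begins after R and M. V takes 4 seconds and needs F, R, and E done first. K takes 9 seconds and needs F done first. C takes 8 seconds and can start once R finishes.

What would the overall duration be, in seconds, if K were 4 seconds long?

25

Critical path before the change: R→F→K = 9+9+9 = 27 giving 27 seconds.
Since K is critical, the -5 change carries straight to that chain (now 22 seconds).
Now R→F→M→Z = 9+9+3+4 = 25 is longest, so the finish becomes 25 seconds.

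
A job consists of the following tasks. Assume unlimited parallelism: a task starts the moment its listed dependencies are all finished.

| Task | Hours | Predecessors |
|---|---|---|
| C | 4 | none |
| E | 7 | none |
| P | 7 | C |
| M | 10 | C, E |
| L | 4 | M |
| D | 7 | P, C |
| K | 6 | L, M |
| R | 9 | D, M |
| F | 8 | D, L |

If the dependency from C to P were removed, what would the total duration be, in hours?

Before: longest chain E→M→L→F = 7+10+4+8 = 29, finish 29.
Without C→P, P's earliest start moves from 4 to 0.
After: E→M→L→F = 7+10+4+8 = 29 → 29 hours.

29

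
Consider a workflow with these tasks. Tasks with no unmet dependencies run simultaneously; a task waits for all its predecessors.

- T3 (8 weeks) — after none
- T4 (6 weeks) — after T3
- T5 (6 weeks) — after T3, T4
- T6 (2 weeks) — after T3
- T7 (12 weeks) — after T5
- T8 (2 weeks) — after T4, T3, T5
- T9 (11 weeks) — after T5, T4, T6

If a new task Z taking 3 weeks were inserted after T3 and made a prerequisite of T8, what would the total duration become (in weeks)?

32

Originally the schedule takes 32 weeks.
With Z inserted, T8 now waits for max(T4, T3, T5, Z).
New critical path: T3→T4→T5→T7 = 8+6+6+12 = 32 ⇒ 32 weeks.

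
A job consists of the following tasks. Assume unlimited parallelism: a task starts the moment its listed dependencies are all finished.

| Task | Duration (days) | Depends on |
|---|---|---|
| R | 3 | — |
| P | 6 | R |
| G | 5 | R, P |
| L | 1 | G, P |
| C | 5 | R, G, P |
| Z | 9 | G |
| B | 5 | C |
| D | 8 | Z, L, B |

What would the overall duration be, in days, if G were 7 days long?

Critical path before the change: R→P→G→C→B→D = 3+6+5+5+5+8 = 32 giving 32 days.
Since G is critical, the +2 change carries straight to that chain (now 34 days).
No other chain overtakes it, so the finish is 34 days.

34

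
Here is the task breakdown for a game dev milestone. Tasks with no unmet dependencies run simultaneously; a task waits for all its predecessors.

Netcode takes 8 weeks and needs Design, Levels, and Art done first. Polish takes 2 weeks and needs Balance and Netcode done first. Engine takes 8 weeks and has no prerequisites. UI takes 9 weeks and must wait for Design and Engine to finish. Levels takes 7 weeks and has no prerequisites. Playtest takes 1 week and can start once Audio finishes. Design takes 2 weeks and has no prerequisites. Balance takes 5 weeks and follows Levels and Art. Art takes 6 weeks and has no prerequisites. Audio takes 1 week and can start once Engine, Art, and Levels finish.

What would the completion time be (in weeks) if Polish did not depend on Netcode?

17

Before: longest chain Engine→UI = 8+9 = 17, finish 17.
Without Netcode→Polish, Polish's earliest start moves from 15 to 12.
The longest chain is now Engine→UI = 8+9 = 17, so the project takes 17 weeks.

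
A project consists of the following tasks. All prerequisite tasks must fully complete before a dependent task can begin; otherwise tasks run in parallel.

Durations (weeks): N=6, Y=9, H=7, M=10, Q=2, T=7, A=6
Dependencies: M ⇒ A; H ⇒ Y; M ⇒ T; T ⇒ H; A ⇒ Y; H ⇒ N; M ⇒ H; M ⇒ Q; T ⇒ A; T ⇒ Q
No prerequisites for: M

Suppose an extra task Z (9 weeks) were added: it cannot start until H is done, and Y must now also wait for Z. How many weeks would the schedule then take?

Originally the schedule takes 33 weeks.
With Z inserted, Y now waits for max(A, H, Z).
New critical path: M→T→H→Z→Y = 10+7+7+9+9 = 42 ⇒ 42 weeks.

42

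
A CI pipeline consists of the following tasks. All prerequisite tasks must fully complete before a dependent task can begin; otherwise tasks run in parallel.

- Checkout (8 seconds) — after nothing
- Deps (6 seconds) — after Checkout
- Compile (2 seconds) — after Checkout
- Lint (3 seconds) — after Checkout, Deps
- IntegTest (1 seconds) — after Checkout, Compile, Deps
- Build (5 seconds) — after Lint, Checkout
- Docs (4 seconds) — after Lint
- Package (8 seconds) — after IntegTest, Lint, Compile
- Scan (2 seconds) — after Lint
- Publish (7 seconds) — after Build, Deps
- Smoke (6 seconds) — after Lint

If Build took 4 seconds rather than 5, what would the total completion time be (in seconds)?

As given, the longest chain is Checkout→Deps→Lint→Build→Publish = 8+6+3+5+7 = 29, so the finish is 29 seconds.
Build lies on that path, so at 4 seconds the path becomes 28 seconds.
The critical path is still Checkout→Deps→Lint→Build→Publish; finish is now 28 seconds.

28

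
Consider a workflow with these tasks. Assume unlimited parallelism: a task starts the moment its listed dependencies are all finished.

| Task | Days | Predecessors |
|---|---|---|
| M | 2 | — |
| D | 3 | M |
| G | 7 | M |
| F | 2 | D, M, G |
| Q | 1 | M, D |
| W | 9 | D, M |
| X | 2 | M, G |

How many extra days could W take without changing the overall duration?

0

The longest chain is M→D→W = 2+3+9 = 14; overall finish 14 days.
The longest chain containing W totals 14 days.
So W can slip 14 − 14 = 0 days.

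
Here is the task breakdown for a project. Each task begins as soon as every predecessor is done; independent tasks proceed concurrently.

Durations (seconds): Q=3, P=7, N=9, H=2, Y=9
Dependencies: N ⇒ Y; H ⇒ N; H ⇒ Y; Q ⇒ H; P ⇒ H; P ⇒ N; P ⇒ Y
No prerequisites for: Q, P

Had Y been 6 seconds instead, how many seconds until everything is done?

24

Actual critical path: P→H→N→Y = 7+2+9+9 = 27 ⇒ 27 seconds.
Since Y is critical, the -3 change carries straight to that chain (now 24 seconds).
No other chain overtakes it, so the finish is 24 seconds.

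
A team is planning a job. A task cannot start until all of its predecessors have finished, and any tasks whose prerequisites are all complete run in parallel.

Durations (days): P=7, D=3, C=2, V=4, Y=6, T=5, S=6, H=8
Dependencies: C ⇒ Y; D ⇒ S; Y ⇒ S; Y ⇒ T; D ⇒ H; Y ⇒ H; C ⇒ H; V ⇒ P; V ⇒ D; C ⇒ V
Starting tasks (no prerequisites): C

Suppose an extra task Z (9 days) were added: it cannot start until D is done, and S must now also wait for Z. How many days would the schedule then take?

24

Originally the schedule takes 17 days.
With Z inserted, S now waits for max(D, Y, Z).
New critical path: C→V→D→Z→S = 2+4+3+9+6 = 24 ⇒ 24 days.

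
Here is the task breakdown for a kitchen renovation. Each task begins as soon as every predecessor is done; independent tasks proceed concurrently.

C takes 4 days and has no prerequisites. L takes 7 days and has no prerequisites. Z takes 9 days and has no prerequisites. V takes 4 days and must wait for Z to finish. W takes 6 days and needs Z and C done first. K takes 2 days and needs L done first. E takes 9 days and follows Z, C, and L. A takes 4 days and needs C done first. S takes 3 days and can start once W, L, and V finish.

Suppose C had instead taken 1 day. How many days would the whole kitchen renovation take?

18

Baseline: Z→W→S = 9+6+3 = 18 → 18 days.
C has 5 days of float (longest path through it is 13).
No other chain overtakes it, so the finish is 18 days.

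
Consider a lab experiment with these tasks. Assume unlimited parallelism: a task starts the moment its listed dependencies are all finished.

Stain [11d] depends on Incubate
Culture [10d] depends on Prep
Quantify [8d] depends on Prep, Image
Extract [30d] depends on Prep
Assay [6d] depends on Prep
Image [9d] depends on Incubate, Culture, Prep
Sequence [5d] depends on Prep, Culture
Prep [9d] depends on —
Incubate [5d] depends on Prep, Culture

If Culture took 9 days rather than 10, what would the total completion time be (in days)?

40

Actual critical path: Prep→Culture→Incubate→Image→Quantify = 9+10+5+9+8 = 41 ⇒ 41 days.
Culture is on the critical path; changing it to 9 makes that path 40 days.
No other chain overtakes it, so the finish is 40 days.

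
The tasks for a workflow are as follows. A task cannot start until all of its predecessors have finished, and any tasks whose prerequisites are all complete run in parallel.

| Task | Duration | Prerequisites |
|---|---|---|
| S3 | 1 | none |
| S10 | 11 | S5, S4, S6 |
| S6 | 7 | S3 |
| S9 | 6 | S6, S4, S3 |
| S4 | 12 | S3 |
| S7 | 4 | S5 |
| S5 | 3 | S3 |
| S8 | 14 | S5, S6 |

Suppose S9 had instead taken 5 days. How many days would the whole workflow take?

Critical path before the change: S3→S4→S10 = 1+12+11 = 24 giving 24 days.
S9 has 5 days of float (longest path through it is 19).
That remains the longest chain; total 24 days.

24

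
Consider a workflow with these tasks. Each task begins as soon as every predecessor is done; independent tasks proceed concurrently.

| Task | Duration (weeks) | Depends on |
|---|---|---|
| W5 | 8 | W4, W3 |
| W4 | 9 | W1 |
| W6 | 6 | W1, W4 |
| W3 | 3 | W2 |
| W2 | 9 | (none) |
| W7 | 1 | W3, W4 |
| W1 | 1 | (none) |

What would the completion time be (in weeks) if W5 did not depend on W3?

18

With the dependency in place, W2→W3→W5 = 9+3+8 = 20 sets the finish at 20 weeks.
Without W3→W5, W5's earliest start moves from 12 to 10.
After: W1→W4→W5 = 1+9+8 = 18 → 18 weeks.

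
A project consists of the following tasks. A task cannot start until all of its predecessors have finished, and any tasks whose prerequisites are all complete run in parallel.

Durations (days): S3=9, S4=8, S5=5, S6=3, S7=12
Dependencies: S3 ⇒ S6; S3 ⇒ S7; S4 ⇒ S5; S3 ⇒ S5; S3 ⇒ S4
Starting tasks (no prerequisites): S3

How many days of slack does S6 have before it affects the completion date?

S3→S4→S5 = 9+8+5 = 22 sets the makespan at 22 days.
The longest chain containing S6 totals 12 days.
Float = 22 − 12 = 10.

10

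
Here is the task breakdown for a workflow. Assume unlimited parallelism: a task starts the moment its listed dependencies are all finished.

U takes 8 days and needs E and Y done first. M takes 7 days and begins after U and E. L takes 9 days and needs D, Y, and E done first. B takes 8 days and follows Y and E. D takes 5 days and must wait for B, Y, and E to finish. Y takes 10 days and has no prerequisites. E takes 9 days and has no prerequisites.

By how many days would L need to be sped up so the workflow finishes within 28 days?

4

Current finish: 32 days; target: 28.
L is on every critical path, so each day cut from L cuts the finish by one (this holds down to a finish of 25).
Need 32 − 28 = 4 days off L → L becomes 5 days, finish becomes 28.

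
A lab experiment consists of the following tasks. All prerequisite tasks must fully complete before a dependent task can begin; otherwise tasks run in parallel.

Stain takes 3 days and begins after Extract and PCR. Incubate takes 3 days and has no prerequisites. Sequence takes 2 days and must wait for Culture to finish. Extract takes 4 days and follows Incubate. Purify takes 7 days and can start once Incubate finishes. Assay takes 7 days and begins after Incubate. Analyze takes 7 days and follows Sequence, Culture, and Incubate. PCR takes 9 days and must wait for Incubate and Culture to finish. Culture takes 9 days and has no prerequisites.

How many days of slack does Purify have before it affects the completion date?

11

The longest chain is Culture→PCR→Stain = 9+9+3 = 21; overall finish 21 days.
Purify finishes as early as 10 and must finish by 21.
Slack of Purify = 14 − 3 = 11 days.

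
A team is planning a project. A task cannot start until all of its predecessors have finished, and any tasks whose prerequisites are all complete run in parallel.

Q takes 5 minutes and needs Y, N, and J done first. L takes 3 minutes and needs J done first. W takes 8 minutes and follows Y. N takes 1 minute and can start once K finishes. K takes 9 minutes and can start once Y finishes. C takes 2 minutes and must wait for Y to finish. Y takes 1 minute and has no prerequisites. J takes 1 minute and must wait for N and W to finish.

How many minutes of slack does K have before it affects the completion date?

Critical path: Y→K→N→J→Q = 1+9+1+1+5 = 17, so the finish is 17 minutes.
K finishes as early as 10 and must finish by 10.
Float = 17 − 17 = 0.

0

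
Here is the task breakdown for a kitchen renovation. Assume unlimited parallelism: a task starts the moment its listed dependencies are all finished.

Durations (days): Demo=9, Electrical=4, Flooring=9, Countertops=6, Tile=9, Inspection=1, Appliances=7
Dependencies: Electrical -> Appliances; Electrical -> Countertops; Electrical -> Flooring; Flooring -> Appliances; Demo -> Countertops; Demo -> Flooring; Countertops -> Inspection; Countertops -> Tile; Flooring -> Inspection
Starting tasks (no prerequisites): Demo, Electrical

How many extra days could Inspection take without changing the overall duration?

6

The longest chain is Demo→Flooring→Appliances = 9+9+7 = 25; overall finish 25 days.
Longest path through Inspection: 19 days (earliest finish 19, latest finish 25).
Float = 25 − 19 = 6.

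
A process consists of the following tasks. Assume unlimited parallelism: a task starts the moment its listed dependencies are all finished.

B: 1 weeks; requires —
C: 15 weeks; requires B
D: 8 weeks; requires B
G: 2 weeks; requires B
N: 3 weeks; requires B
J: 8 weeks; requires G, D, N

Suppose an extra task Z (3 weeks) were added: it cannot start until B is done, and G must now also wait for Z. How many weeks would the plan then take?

Originally the plan takes 17 weeks.
With Z inserted, G now waits for max(B, Z).
New critical path: B→D→J = 1+8+8 = 17 ⇒ 17 weeks.

17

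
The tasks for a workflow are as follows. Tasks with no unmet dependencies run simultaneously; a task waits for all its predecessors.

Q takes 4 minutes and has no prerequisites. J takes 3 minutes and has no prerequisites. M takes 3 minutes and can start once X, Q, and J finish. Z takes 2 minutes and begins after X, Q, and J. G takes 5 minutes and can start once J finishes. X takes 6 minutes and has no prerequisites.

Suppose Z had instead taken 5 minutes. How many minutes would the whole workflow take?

The binding path is X→M = 6+3 = 9; finish at 9 minutes.
The longest path through Z is only 8 minutes, so Z has float 1.
New critical path: X→Z = 6+5 = 11 ⇒ 11 minutes.

11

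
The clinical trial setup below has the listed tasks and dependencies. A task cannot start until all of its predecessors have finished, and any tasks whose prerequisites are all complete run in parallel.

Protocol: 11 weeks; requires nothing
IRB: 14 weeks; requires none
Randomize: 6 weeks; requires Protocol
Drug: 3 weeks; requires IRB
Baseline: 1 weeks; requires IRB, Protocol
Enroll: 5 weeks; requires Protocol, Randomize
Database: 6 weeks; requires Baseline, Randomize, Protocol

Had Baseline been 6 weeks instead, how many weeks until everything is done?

Baseline: Protocol→Randomize→Database = 11+6+6 = 23 → 23 weeks.
Baseline has 2 weeks of float (longest path through it is 21).
New critical path: IRB→Baseline→Database = 14+6+6 = 26 ⇒ 26 weeks.

26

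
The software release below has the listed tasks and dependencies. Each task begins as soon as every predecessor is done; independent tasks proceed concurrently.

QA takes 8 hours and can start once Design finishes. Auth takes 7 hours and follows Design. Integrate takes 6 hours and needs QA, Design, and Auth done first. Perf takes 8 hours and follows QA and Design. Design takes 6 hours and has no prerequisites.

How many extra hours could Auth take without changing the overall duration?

Critical path: Design→QA→Perf = 6+8+8 = 22, so the finish is 22 hours.
Longest path through Auth: 19 hours (earliest finish 13, latest finish 16).
Slack of Auth = 9 − 6 = 3 hours.

3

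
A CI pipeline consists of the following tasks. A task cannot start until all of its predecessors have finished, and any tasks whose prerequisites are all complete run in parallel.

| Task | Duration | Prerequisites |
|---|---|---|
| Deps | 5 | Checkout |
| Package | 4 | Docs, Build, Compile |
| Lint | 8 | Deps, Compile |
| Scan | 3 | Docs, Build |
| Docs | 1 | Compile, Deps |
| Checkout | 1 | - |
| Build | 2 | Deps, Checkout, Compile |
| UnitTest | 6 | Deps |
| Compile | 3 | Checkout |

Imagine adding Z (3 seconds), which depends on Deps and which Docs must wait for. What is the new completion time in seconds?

Originally the job takes 14 seconds.
With Z inserted, Docs now waits for max(Compile, Deps, Z).
New critical path: Checkout→Deps→Z→Docs→Package = 1+5+3+1+4 = 14 ⇒ 14 seconds.

14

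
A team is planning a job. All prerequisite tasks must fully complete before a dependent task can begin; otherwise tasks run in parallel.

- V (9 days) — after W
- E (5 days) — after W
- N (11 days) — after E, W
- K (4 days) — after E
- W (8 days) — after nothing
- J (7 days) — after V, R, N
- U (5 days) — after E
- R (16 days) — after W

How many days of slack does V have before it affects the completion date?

7

The longest chain is W→E→N→J = 8+5+11+7 = 31; overall finish 31 days.
V finishes as early as 17 and must finish by 24.
Slack of V = 15 − 8 = 7 days.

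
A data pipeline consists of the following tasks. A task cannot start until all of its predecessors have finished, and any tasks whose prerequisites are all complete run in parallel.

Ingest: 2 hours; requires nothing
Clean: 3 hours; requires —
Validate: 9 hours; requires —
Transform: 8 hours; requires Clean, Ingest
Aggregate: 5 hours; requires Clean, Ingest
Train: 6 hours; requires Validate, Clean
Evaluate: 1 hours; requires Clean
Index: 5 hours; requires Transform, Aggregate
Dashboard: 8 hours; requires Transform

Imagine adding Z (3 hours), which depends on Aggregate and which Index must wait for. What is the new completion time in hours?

Originally the plan takes 19 hours.
With Z inserted, Index now waits for max(Transform, Aggregate, Z).
New critical path: Clean→Transform→Dashboard = 3+8+8 = 19 ⇒ 19 hours.

19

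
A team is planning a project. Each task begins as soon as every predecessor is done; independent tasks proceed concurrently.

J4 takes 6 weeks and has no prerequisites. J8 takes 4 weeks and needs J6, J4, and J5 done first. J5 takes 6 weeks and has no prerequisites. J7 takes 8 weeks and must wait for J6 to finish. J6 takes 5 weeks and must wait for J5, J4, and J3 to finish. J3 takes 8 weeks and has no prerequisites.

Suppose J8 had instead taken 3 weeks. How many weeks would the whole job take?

As given, the longest chain is J3→J6→J7 = 8+5+8 = 21, so the finish is 21 weeks.
J8 has 4 weeks of float (longest path through it is 17).
The critical path is still J3→J6→J7; finish is now 21 weeks.

21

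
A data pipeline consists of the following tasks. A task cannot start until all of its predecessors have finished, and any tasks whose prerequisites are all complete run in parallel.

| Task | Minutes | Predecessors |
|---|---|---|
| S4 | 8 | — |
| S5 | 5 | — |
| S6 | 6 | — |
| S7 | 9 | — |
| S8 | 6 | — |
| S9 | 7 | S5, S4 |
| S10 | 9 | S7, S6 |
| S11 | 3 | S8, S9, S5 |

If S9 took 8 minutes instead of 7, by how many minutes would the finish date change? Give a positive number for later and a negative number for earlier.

Baseline: S4→S9→S11 = 8+7+3 = 18 → 18 minutes.
S9 is on the critical path; changing it to 8 makes that path 19 minutes.
No other chain overtakes it, so the finish is 19 minutes.
Change in finish: 19 − 18 = +1 minutes.

1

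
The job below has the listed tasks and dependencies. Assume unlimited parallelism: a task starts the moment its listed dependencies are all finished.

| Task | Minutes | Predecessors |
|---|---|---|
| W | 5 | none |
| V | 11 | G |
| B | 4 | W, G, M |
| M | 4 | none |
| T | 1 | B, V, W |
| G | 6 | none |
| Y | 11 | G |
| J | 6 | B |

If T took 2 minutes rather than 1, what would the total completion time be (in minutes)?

Critical path before the change: G→V→T = 6+11+1 = 18 giving 18 minutes.
T lies on that path, so at 2 minutes the path becomes 19 minutes.
That remains the longest chain; total 19 minutes.

19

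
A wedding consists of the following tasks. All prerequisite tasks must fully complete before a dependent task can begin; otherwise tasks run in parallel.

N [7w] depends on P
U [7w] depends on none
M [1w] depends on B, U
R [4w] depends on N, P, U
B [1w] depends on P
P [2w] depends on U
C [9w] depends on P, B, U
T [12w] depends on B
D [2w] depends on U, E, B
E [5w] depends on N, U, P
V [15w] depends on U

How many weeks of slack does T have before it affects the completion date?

1

U→P→N→E→D = 7+2+7+5+2 = 23 sets the makespan at 23 weeks.
Longest path through T: 22 weeks (earliest finish 22, latest finish 23).
Float = 23 − 22 = 1.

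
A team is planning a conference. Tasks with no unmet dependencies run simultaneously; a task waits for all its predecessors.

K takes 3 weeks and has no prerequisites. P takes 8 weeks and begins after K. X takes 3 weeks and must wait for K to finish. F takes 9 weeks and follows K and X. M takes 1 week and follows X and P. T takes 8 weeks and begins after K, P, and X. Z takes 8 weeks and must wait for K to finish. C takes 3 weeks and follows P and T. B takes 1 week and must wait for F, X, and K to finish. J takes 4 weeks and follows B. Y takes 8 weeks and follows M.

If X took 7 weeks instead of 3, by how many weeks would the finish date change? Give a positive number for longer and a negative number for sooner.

2

Critical path before the change: K→P→T→C = 3+8+8+3 = 22 giving 22 weeks.
The longest path through X is only 20 weeks, so X has float 2.
New critical path: K→X→F→B→J = 3+7+9+1+4 = 24 ⇒ 24 weeks.
Change in finish: 24 − 22 = +2 weeks.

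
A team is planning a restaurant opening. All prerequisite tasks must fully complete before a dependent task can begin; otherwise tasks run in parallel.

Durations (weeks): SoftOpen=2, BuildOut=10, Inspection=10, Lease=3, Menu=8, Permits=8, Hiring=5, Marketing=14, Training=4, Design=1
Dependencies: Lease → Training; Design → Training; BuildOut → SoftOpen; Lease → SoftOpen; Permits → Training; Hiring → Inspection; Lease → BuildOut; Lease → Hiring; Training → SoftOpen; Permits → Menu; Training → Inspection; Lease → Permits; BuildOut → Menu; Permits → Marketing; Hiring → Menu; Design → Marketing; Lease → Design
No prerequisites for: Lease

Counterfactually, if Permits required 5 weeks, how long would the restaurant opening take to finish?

The binding path is Lease→Permits→Training→Inspection = 3+8+4+10 = 25; finish at 25 weeks.
Permits is on the critical path; changing it to 5 makes that path 22 weeks.
No other chain overtakes it, so the finish is 22 weeks.

22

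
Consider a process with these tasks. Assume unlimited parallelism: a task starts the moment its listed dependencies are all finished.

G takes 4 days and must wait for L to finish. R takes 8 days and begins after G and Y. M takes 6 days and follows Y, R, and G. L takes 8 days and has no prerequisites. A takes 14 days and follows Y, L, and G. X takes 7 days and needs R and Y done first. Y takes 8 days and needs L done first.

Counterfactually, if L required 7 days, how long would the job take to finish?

Critical path before the change: L→Y→R→X = 8+8+8+7 = 31 giving 31 days.
L lies on that path, so at 7 days the path becomes 30 days.
That remains the longest chain; total 30 days.

30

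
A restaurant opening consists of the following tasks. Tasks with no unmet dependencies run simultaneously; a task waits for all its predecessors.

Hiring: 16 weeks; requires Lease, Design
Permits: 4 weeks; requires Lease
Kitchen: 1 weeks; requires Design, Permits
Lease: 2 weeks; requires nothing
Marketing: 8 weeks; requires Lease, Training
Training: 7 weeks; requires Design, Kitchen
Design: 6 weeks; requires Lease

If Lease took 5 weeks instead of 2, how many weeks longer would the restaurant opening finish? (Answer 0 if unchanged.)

Baseline: Lease→Design→Kitchen→Training→Marketing = 2+6+1+7+8 = 24 → 24 weeks.
Lease is on the critical path; changing it to 5 makes that path 27 weeks.
No other chain overtakes it, so the finish is 27 weeks.
Change in finish: 27 − 24 = +3 weeks.

3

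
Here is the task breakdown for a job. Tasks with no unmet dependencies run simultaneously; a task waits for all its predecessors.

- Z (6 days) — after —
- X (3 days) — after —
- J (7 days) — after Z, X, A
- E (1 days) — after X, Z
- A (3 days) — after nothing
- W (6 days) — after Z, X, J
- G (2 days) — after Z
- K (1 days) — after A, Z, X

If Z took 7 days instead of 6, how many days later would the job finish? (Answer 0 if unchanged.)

The binding path is Z→J→W = 6+7+6 = 19; finish at 19 days.
Since Z is critical, the +1 change carries straight to that chain (now 20 days).
The critical path is still Z→J→W; finish is now 20 days.
Change in finish: 20 − 19 = +1 days.

1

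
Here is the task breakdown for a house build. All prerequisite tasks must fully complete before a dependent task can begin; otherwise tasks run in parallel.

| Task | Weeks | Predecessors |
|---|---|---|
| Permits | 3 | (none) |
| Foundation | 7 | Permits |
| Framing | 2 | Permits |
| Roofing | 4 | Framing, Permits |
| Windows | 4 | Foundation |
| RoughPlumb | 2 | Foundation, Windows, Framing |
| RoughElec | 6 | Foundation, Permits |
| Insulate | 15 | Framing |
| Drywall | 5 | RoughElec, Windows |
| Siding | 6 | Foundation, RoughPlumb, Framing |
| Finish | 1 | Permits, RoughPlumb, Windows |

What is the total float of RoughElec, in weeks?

1

Permits→Foundation→Windows→RoughPlumb→Siding = 3+7+4+2+6 = 22 sets the makespan at 22 weeks.
Longest path through RoughElec: 21 weeks (earliest finish 16, latest finish 17).
Float = 22 − 21 = 1.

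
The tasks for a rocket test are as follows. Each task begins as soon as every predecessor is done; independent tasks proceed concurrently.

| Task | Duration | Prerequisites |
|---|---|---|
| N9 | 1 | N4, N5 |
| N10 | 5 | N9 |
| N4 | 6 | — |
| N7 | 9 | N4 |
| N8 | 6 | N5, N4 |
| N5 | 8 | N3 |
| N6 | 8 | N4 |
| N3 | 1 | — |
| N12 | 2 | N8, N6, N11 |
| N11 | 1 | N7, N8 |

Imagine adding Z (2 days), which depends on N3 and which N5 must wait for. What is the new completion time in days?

20

Originally the rocket test takes 18 days.
With Z inserted, N5 now waits for max(N3, Z).
New critical path: N3→Z→N5→N8→N11→N12 = 1+2+8+6+1+2 = 20 ⇒ 20 days.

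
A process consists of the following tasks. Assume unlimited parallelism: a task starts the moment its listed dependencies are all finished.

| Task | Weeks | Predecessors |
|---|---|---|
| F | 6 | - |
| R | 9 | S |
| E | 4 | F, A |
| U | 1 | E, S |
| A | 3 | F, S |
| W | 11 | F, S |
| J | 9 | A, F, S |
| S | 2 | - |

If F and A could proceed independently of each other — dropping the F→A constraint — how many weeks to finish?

17

Original critical path: F→A→J = 6+3+9 = 18 ⇒ 18 weeks.
Without F→A, A's earliest start moves from 6 to 2.
After: F→W = 6+11 = 17 → 17 weeks.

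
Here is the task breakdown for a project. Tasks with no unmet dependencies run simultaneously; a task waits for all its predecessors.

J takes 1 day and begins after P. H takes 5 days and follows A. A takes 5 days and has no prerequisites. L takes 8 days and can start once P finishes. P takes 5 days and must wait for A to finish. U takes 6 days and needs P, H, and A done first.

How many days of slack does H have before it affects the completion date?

Critical path: A→P→L = 5+5+8 = 18, so the finish is 18 days.
The longest chain containing H totals 16 days.
Slack of H = 7 − 5 = 2 days.

2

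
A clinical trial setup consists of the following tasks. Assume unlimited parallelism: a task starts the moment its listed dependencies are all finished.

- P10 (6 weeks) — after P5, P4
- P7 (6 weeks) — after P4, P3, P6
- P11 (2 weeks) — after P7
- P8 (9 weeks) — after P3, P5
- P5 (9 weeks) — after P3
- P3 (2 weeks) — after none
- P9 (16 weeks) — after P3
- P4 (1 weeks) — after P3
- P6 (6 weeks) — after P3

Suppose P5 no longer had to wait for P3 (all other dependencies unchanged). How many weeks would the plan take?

18

Original critical path: P3→P5→P8 = 2+9+9 = 20 ⇒ 20 weeks.
Without P3→P5, P5's earliest start moves from 2 to 0.
After: P3→P9 = 2+16 = 18 → 18 weeks.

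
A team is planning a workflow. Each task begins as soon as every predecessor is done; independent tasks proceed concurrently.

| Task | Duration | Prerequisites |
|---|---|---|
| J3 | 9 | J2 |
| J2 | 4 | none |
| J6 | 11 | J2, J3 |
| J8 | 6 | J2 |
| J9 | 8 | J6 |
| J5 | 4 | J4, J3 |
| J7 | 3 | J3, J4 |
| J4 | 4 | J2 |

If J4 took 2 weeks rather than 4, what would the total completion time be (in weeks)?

Actual critical path: J2→J3→J6→J9 = 4+9+11+8 = 32 ⇒ 32 weeks.
The longest path through J4 is only 12 weeks, so J4 has float 20.
The critical path is still J2→J3→J6→J9; finish is now 32 weeks.

32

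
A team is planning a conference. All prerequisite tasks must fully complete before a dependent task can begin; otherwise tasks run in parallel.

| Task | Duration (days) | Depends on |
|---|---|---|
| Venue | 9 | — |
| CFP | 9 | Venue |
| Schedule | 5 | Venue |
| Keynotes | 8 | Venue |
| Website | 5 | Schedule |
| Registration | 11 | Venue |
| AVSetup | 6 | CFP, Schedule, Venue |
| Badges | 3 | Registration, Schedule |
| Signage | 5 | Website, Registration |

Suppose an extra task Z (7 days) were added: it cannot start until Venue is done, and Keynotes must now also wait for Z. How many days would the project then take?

25

Originally the project takes 25 days.
With Z inserted, Keynotes now waits for max(Venue, Z).
New critical path: Venue→Registration→Signage = 9+11+5 = 25 ⇒ 25 days.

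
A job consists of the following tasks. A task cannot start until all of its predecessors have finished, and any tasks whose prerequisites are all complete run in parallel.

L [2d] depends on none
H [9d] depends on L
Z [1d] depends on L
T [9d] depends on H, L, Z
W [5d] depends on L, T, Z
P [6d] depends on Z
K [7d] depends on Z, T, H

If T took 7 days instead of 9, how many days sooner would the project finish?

2

The binding path is L→H→T→K = 2+9+9+7 = 27; finish at 27 days.
T is on the critical path; changing it to 7 makes that path 25 days.
No other chain overtakes it, so the finish is 25 days.
Change in finish: 25 − 27 = -2 days.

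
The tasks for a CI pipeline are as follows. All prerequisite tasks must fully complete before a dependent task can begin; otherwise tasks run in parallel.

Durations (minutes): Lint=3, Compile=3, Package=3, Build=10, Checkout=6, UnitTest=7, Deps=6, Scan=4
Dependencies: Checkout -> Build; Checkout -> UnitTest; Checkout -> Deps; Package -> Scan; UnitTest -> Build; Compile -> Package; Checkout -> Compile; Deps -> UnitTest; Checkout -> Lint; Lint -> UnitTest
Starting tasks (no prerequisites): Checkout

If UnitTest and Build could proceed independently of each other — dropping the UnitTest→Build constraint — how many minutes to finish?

19

Before: longest chain Checkout→Deps→UnitTest→Build = 6+6+7+10 = 29, finish 29.
Without UnitTest→Build, Build's earliest start moves from 19 to 6.
The longest chain is now Checkout→Deps→UnitTest = 6+6+7 = 19, so the job takes 19 minutes.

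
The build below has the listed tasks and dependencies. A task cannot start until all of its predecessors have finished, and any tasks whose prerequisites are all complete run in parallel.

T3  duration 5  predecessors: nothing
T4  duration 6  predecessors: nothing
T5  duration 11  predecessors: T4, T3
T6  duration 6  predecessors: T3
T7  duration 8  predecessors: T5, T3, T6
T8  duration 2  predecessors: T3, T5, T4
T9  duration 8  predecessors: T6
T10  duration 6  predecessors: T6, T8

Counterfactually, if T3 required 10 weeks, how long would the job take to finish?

The binding path is T4→T5→T7 = 6+11+8 = 25; finish at 25 weeks.
The longest path through T3 is only 24 weeks, so T3 has float 1.
The binding chain switches to T3→T5→T7 = 10+11+8 = 29; finish 29 weeks.

29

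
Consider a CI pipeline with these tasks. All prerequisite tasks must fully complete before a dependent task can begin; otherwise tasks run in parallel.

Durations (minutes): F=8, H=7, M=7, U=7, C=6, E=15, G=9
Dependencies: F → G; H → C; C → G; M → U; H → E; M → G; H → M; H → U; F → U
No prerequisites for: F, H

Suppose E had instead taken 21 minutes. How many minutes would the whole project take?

The binding path is H→M→G = 7+7+9 = 23; finish at 23 minutes.
E has 1 minute of float (longest path through it is 22).
The binding chain switches to H→E = 7+21 = 28; finish 28 minutes.

28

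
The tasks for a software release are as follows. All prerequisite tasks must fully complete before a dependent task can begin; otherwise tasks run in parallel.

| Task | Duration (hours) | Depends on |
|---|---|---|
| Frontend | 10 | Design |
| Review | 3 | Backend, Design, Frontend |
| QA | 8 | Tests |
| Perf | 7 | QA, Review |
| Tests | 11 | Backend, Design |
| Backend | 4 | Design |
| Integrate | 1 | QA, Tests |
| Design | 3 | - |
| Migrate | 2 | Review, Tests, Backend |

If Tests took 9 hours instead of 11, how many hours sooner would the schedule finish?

2

Actual critical path: Design→Backend→Tests→QA→Perf = 3+4+11+8+7 = 33 ⇒ 33 hours.
Since Tests is critical, the -2 change carries straight to that chain (now 31 hours).
That remains the longest chain; total 31 hours.
Change in finish: 31 − 33 = -2 hours.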